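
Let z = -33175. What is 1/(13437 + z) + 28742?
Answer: 567309595/19738 ≈ 28742.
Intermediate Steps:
1/(13437 + z) + 28742 = 1/(13437 - 33175) + 28742 = 1/(-19738) + 28742 = -1/19738 + 28742 = 567309595/19738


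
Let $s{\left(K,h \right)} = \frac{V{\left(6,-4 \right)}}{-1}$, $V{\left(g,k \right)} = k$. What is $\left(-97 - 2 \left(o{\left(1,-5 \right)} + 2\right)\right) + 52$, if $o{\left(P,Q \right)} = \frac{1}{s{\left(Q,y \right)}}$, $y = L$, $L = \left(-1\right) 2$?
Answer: $- \frac{99}{2} \approx -49.5$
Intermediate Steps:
$L = -2$
$y = -2$
$s{\left(K,h \right)} = 4$ ($s{\left(K,h \right)} = - \frac{4}{-1} = \left(-4\right) \left(-1\right) = 4$)
$o{\left(P,Q \right)} = \frac{1}{4}$
$\left(-97 - 2 \left(o{\left(1,-5 \right)} + 2\right)\right) + 52 = \left(-97 - 2 \left(\frac{1}{4} + 2\right)\right) + 52 = \left(-97 - \frac{9}{2}\right) + 52 = - \frac{203}{2} + 52 = - \frac{99}{2}$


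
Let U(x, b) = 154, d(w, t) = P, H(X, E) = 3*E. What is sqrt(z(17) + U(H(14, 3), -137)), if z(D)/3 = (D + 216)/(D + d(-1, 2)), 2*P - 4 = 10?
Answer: sqrt(2930)/4 ≈ 13.532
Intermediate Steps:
P = 7 (P = 2 + (1/2)*10 = 2 + 5 = 7)
d(w, t) = 7
z(D) = 3*(216 + D)/(7 + D) (z(D) = 3*((D + 216)/(D + 7)) = 3*((216 + D)/(7 + D)) = 3*(216 + D)/(7 + D))
sqrt(z(17) + U(H(14, 3), -137)) = sqrt(3*(216 + 17)/(7 + 17) + 154) = sqrt(3*233/24 + 154) = sqrt(3*(1/24)*233 + 154) = sqrt(233/8 + 154) = sqrt(1465/8) = sqrt(2930)/4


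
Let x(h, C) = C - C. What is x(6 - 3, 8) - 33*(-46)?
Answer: 1518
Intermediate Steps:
x(h, C) = 0
x(6 - 3, 8) - 33*(-46) = 0 - 33*(-46) = 0 + 1518 = 1518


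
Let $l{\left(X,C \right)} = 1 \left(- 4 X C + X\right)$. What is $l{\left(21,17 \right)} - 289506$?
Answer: $-290913$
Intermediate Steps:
$l{\left(X,C \right)} = X - 4 C X$ ($l{\left(X,C \right)} = 1 \left(- 4 C X + X\right) = 1 \left(X - 4 C X\right) = X - 4 C X$)
$l{\left(21,17 \right)} - 289506 = 21 \left(1 - 68\right) - 289506 = 21 \left(-67\right) - 289506 = -1407 - 289506 = -290913$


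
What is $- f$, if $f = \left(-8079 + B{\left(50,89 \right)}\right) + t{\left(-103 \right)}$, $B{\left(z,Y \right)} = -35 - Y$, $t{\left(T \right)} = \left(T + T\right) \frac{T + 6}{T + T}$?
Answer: $8300$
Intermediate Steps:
$t{\left(T \right)} = 6 + T$ ($t{\left(T \right)} = 2 T \frac{6 + T}{2 T} = 6 + T$)
$f = -8300$ ($f = \left(-8079 - 124\right) + \left(6 - 103\right) = \left(-8079 - 124\right) - 97 = -8203 - 97 = -8300$)
$- f = \left(-1\right) \left(-8300\right) = 8300$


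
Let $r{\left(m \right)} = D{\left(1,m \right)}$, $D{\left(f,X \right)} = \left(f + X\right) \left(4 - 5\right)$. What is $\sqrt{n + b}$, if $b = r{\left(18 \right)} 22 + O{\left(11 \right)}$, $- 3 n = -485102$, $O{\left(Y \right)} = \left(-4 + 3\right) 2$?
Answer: $\frac{\sqrt{1451526}}{3} \approx 401.6$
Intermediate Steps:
$D{\left(f,X \right)} = - X - f$ ($D{\left(f,X \right)} = \left(X + f\right) \left(-1\right) = - X - f$)
$r{\left(m \right)} = -1 - m$ ($r{\left(m \right)} = - m - 1 = -1 - m$)
$O{\left(Y \right)} = -2$ ($O{\left(Y \right)} = \left(-1\right) 2 = -2$)
$n = \frac{485102}{3}$ ($n = \left(- \frac{1}{3}\right) \left(-485102\right) = \frac{485102}{3} \approx 1.617 \cdot 10^{5}$)
$b = -420$ ($b = \left(-1 - 18\right) 22 - 2 = \left(-19\right) 22 - 2 = -418 - 2 = -420$)
$\sqrt{n + b} = \sqrt{\frac{485102}{3} - 420} = \sqrt{\frac{483842}{3}} = \frac{\sqrt{1451526}}{3}$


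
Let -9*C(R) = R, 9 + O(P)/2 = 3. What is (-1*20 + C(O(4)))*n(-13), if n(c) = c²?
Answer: -9464/3 ≈ -3154.7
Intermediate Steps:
O(P) = -12 (O(P) = -18 + 2*3 = -18 + 6 = -12)
C(R) = -R/9
(-1*20 + C(O(4)))*n(-13) = (-1*20 - ⅑*(-12))*(-13)² = (-20 + 4/3)*169 = -56/3*169 = -9464/3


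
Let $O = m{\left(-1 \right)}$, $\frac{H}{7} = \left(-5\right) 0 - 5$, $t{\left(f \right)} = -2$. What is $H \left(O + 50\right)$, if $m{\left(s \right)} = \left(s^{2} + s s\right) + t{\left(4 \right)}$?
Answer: $-1750$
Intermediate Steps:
$m{\left(s \right)} = -2 + 2 s^{2}$ ($m{\left(s \right)} = \left(s^{2} + s s\right) - 2 = \left(s^{2} + s^{2}\right) - 2 = 2 s^{2} - 2 = -2 + 2 s^{2}$)
$H = -35$ ($H = 7 \left(\left(-5\right) 0 - 5\right) = 7 \left(0 - 5\right) = 7 \left(-5\right) = -35$)
$O = 0$ ($O = -2 + 2 \left(-1\right)^{2} = -2 + 2 \cdot 1 = -2 + 2 = 0$)
$H \left(O + 50\right) = - 35 \left(0 + 50\right) = \left(-35\right) 50 = -1750$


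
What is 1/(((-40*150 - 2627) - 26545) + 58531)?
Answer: 1/23359 ≈ 4.2810e-5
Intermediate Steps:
1/(((-40*150 - 2627) - 26545) + 58531) = 1/(((-6000 - 2627) - 26545) + 58531) = 1/((-8627 - 26545) + 58531) = 1/(-35172 + 58531) = 1/23359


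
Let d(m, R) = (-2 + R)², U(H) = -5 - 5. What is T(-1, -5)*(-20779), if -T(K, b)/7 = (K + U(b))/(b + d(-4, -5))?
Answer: -145453/4 ≈ -36363.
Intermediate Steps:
U(H) = -10
T(K, b) = -7*(-10 + K)/(49 + b) (T(K, b) = -7*(K - 10)/(b + (-2 - 5)²) = -7*(-10 + K)/(b + (-7)²) = -7*(-10 + K)/(b + 49) = -7*(-10 + K)/(49 + b))
T(-1, -5)*(-20779) = (7*(10 - 1*(-1))/(49 - 5))*(-20779) = (7*(10 + 1)/44)*(-20779) = (7*(1/44)*11)*(-20779) = (7/4)*(-20779) = -145453/4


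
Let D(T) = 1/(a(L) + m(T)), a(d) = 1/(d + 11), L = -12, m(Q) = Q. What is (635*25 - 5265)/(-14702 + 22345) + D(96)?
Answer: 1015593/726085 ≈ 1.3987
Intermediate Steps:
a(d) = 1/(11 + d)
D(T) = 1/(-1 + T) (D(T) = 1/(1/(11 - 12) + T) = 1/(1/(-1) + T) = 1/(-1 + T))
(635*25 - 5265)/(-14702 + 22345) + D(96) = (635*25 - 5265)/(-14702 + 22345) + 1/(-1 + 96) = (15875 - 5265)/7643 + 1/95 = 10610*(1/7643) + 1/95 = 10610/7643 + 1/95 = 1015593/726085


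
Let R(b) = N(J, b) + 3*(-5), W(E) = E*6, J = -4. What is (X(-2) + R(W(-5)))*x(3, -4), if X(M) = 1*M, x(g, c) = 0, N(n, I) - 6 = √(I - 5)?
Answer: 0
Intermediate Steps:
N(n, I) = 6 + √(-5 + I) (N(n, I) = 6 + √(I - 5) = 6 + √(-5 + I))
W(E) = 6*E
R(b) = -9 + √(-5 + b) (R(b) = (6 + √(-5 + b)) + 3*(-5) = (6 + √(-5 + b)) - 15 = -9 + √(-5 + b))
X(M) = M
(X(-2) + R(W(-5)))*x(3, -4) = (-2 + (-9 + √(-5 + 6*(-5))))*0 = (-2 + (-9 + √(-5 - 30)))*0 = (-2 + (-9 + √(-35)))*0 = (-2 + (-9 + I*√35))*0 = (-11 + I*√35)*0 = 0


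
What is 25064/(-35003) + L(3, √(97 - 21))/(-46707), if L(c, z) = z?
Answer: -25064/35003 - 2*√19/46707 ≈ -0.71624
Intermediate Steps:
25064/(-35003) + L(3, √(97 - 21))/(-46707) = 25064/(-35003) + √(97 - 21)/(-46707) = 25064*(-1/35003) + √76*(-1/46707) = -25064/35003 + (2*√19)*(-1/46707) = -25064/35003 - 2*√19/46707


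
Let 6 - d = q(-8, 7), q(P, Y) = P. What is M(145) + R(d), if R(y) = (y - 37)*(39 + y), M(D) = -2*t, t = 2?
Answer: -1223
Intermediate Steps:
M(D) = -4 (M(D) = -2*2 = -4)
d = 14 (d = 6 - 1*(-8) = 6 + 8 = 14)
R(y) = (-37 + y)*(39 + y)
M(145) + R(d) = -4 + (-1443 + 14² + 2*14) = -4 + (-1443 + 196 + 28) = -4 - 1219 = -1223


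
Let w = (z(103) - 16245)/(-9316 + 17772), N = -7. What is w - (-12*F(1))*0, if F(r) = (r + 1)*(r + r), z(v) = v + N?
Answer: -2307/1208 ≈ -1.9098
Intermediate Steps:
z(v) = -7 + v (z(v) = v - 7 = -7 + v)
F(r) = 2*r*(1 + r) (F(r) = (1 + r)*(2*r) = 2*r*(1 + r))
w = -2307/1208 (w = ((-7 + 103) - 16245)/(-9316 + 17772) = (96 - 16245)/8456 = -16149*1/8456 = -2307/1208 ≈ -1.9098)
w - (-12*F(1))*0 = -2307/1208 - (-24*(1 + 1))*0 = -2307/1208 - (-24*2)*0 = -2307/1208 - (-12*4)*0 = -2307/1208 - (-48)*0 = -2307/1208 - 1*0 = -2307/1208 + 0 = -2307/1208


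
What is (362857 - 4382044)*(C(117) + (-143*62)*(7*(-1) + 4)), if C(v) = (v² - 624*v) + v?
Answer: 131041572948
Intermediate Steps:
C(v) = v² - 623*v
(362857 - 4382044)*(C(117) + (-143*62)*(7*(-1) + 4)) = (362857 - 4382044)*(117*(-623 + 117) + (-143*62)*(7*(-1) + 4)) = -4019187*(117*(-506) - 8866*(-7 + 4)) = -4019187*(-59202 - 8866*(-3)) = -4019187*(-59202 + 26598) = -4019187*(-32604) = 131041572948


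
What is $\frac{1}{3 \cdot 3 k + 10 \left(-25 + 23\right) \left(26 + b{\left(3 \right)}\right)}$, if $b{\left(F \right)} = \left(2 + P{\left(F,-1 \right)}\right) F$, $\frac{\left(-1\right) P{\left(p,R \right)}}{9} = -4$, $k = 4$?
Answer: $- \frac{1}{2764} \approx -0.00036179$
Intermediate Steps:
$P{\left(p,R \right)} = 36$ ($P{\left(p,R \right)} = \left(-9\right) \left(-4\right) = 36$)
$b{\left(F \right)} = 38 F$ ($b{\left(F \right)} = \left(2 + 36\right) F = 38 F$)
$\frac{1}{3 \cdot 3 k + 10 \left(-25 + 23\right) \left(26 + b{\left(3 \right)}\right)} = \frac{1}{3 \cdot 3 \cdot 4 + 10 \left(-25 + 23\right) \left(26 + 38 \cdot 3\right)} = \frac{1}{9 \cdot 4 + 10 \left(- 2 \left(26 + 114\right)\right)} = \frac{1}{36 + 10 \left(\left(-2\right) 140\right)} = \frac{1}{36 + 10 \left(-280\right)} = \frac{1}{36 - 2800} = \frac{1}{-2764} = - \frac{1}{2764}$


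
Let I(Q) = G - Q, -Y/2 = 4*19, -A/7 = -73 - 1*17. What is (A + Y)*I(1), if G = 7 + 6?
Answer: 5736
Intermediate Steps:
A = 630 (A = -7*(-73 - 1*17) = -7*(-73 - 17) = -7*(-90) = 630)
Y = -152 (Y = -8*19 = -2*76 = -152)
G = 13
I(Q) = 13 - Q
(A + Y)*I(1) = (630 - 152)*(13 - 1*1) = 478*(13 - 1) = 478*12 = 5736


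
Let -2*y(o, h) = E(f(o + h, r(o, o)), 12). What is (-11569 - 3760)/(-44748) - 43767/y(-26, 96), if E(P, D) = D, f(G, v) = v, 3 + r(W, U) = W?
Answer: 326429615/44748 ≈ 7294.8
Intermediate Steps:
r(W, U) = -3 + W
y(o, h) = -6 (y(o, h) = -½*12 = -6)
(-11569 - 3760)/(-44748) - 43767/y(-26, 96) = (-11569 - 3760)/(-44748) - 43767/(-6) = -15329*(-1/44748) - 43767*(-⅙) = 15329/44748 + 14589/2 = 326429615/44748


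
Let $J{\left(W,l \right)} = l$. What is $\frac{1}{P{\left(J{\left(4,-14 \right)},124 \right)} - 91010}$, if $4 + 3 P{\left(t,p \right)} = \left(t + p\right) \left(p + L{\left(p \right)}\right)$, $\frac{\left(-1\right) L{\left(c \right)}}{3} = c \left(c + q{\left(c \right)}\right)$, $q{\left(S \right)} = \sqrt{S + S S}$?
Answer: $- \frac{8000211}{1246012854338} + \frac{306900 \sqrt{155}}{623006427169} \approx -2.8769 \cdot 10^{-7}$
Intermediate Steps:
$q{\left(S \right)} = \sqrt{S + S^{2}}$
$L{\left(c \right)} = - 3 c \left(c + \sqrt{c \left(1 + c\right)}\right)$
$P{\left(t,p \right)} = - \frac{4}{3} + \frac{\left(p + t\right) \left(p - 3 p \left(p + \sqrt{p \left(1 + p\right)}\right)\right)}{3}$ ($P{\left(t,p \right)} = - \frac{4}{3} + \frac{\left(t + p\right) \left(p - 3 p \left(p + \sqrt{p \left(1 + p\right)}\right)\right)}{3} = - \frac{4}{3} + \frac{\left(p + t\right) \left(p - 3 p \left(p + \sqrt{p \left(1 + p\right)}\right)\right)}{3}$)
$\frac{1}{P{\left(J{\left(4,-14 \right)},124 \right)} - 91010} = \frac{1}{\left(- \frac{4}{3} + \frac{124^{2}}{3} - 124^{2} \left(124 + \sqrt{124 \left(1 + 124\right)}\right) + \frac{1}{3} \cdot 124 \left(-14\right) - 124 \left(-14\right) \left(124 + \sqrt{124 \left(1 + 124\right)}\right)\right) - 91010} = \frac{1}{\left(- \frac{4}{3} + \frac{1}{3} \cdot 15376 - 15376 \left(124 + \sqrt{124 \cdot 125}\right) - \frac{1736}{3} - 124 \left(-14\right) \left(124 + \sqrt{124 \cdot 125}\right)\right) - 91010} = \frac{1}{\left(- \frac{4}{3} + \frac{15376}{3} - 15376 \left(124 + \sqrt{15500}\right) - \frac{1736}{3} - 124 \left(-14\right) \left(124 + \sqrt{15500}\right)\right) - 91010} = \frac{1}{\left(- \frac{4}{3} + \frac{15376}{3} - 15376 \left(124 + 10 \sqrt{155}\right) - \frac{1736}{3} - 124 \left(-14\right) \left(124 + 10 \sqrt{155}\right)\right) - 91010} = \frac{1}{\left(- \frac{4}{3} + \frac{15376}{3} - \left(1906624 + 153760 \sqrt{155}\right) - \frac{1736}{3} + \left(215264 + 17360 \sqrt{155}\right)\right) - 91010} = \frac{1}{\left(- \frac{5060444}{3} - 136400 \sqrt{155}\right) - 91010} = \frac{1}{- \frac{5333474}{3} - 136400 \sqrt{155}}$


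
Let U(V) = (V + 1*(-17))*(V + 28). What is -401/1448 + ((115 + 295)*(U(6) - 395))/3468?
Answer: -114482647/1255416 ≈ -91.191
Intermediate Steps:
U(V) = (-17 + V)*(28 + V) (U(V) = (V - 17)*(28 + V) = (-17 + V)*(28 + V))
-401/1448 + ((115 + 295)*(U(6) - 395))/3468 = -401/1448 + ((115 + 295)*((-476 + 6² + 11*6) - 395))/3468 = -401*1/1448 + (410*((-476 + 36 + 66) - 395))*(1/3468) = -401/1448 + (410*(-374 - 395))*(1/3468) = -401/1448 + (410*(-769))*(1/3468) = -401/1448 - 315290*1/3468 = -401/1448 - 157645/1734 = -114482647/1255416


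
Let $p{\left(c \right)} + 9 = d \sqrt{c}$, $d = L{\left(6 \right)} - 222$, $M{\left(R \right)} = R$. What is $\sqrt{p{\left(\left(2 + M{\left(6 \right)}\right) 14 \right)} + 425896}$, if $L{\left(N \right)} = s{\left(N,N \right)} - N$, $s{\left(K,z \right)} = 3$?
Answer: $\sqrt{425887 - 900 \sqrt{7}} \approx 650.77$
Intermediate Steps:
$L{\left(N \right)} = 3 - N$
$d = -225$ ($d = \left(3 - 6\right) - 222 = -3 - 222 = -225$)
$p{\left(c \right)} = -9 - 225 \sqrt{c}$
$\sqrt{p{\left(\left(2 + M{\left(6 \right)}\right) 14 \right)} + 425896} = \sqrt{\left(-9 - 225 \sqrt{\left(2 + 6\right) 14}\right) + 425896} = \sqrt{\left(-9 - 225 \sqrt{8 \cdot 14}\right) + 425896} = \sqrt{\left(-9 - 225 \sqrt{112}\right) + 425896} = \sqrt{\left(-9 - 225 \cdot 4 \sqrt{7}\right) + 425896} = \sqrt{\left(-9 - 900 \sqrt{7}\right) + 425896} = \sqrt{425887 - 900 \sqrt{7}}$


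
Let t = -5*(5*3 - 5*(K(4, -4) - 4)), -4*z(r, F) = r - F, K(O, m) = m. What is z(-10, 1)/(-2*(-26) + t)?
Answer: -11/892 ≈ -0.012332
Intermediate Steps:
z(r, F) = -r/4 + F/4 (z(r, F) = -(r - F)/4 = -r/4 + F/4)
t = -275 (t = -5*(5*3 - 5*(-4 - 4)) = -5*(15 - 5*(-8)) = -5*(15 + 40) = -5*55 = -275)
z(-10, 1)/(-2*(-26) + t) = (-¼*(-10) + (¼)*1)/(-2*(-26) - 275) = (5/2 + ¼)/(52 - 275) = (11/4)/(-223) = (11/4)*(-1/223) = -11/892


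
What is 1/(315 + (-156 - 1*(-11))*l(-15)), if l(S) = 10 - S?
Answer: -1/3310 ≈ -0.00030211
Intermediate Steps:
1/(315 + (-156 - 1*(-11))*l(-15)) = 1/(315 + (-156 - 1*(-11))*(10 - 1*(-15))) = 1/(315 + (-156 + 11)*(10 + 15)) = 1/(315 - 145*25) = 1/(315 - 3625) = 1/(-3310) = -1/3310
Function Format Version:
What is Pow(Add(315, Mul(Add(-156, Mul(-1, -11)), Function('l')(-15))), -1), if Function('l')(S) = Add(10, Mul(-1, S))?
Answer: Rational(-1, 3310) ≈ -0.00030211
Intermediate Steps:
Pow(Add(315, Mul(Add(-156, Mul(-1, -11)), Function('l')(-15))), -1) = Pow(Add(315, Mul(Add(-156, Mul(-1, -11)), Add(10, Mul(-1, -15)))), -1) = Pow(Add(315, Mul(Add(-156, 11), Add(10, 15))), -1) = Pow(Add(315, Mul(-145, 25)), -1) = Pow(Add(315, -3625), -1) = Pow(-3310, -1) = Rational(-1, 3310)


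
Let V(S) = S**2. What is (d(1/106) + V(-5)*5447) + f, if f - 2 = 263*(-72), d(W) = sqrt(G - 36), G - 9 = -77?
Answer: 117241 + 2*I*sqrt(26) ≈ 1.1724e+5 + 10.198*I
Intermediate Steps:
G = -68 (G = 9 - 77 = -68)
d(W) = 2*I*sqrt(26) (d(W) = sqrt(-68 - 36) = sqrt(-104) = 2*I*sqrt(26))
f = -18934 (f = 2 + 263*(-72) = 2 - 18936 = -18934)
(d(1/106) + V(-5)*5447) + f = (2*I*sqrt(26) + (-5)**2*5447) - 18934 = (2*I*sqrt(26) + 25*5447) - 18934 = (2*I*sqrt(26) + 136175) - 18934 = (136175 + 2*I*sqrt(26)) - 18934 = 117241 + 2*I*sqrt(26)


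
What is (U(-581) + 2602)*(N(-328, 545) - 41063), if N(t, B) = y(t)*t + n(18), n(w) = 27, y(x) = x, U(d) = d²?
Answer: 22637167324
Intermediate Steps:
N(t, B) = 27 + t² (N(t, B) = t*t + 27 = t² + 27 = 27 + t²)
(U(-581) + 2602)*(N(-328, 545) - 41063) = ((-581)² + 2602)*((27 + (-328)²) - 41063) = (337561 + 2602)*((27 + 107584) - 41063) = 340163*(107611 - 41063) = 340163*66548 = 22637167324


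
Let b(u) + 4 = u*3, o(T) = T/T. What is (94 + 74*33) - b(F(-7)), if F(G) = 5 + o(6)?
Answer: 2522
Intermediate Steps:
o(T) = 1
F(G) = 6 (F(G) = 5 + 1 = 6)
b(u) = -4 + 3*u (b(u) = -4 + u*3 = -4 + 3*u)
(94 + 74*33) - b(F(-7)) = (94 + 74*33) - (-4 + 3*6) = (94 + 2442) - (-4 + 18) = 2536 - 1*14 = 2536 - 14 = 2522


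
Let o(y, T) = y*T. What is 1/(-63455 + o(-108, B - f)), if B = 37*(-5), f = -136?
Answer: -1/58163 ≈ -1.7193e-5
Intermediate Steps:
B = -185
o(y, T) = T*y
1/(-63455 + o(-108, B - f)) = 1/(-63455 + (-185 - 1*(-136))*(-108)) = 1/(-63455 + (-185 + 136)*(-108)) = 1/(-63455 - 49*(-108)) = 1/(-63455 + 5292) = 1/(-58163) = -1/58163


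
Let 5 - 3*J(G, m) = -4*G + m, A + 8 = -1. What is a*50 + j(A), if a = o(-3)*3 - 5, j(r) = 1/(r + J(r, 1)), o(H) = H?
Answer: -41303/59 ≈ -700.05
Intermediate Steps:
A = -9 (A = -8 - 1 = -9)
J(G, m) = 5/3 - m/3 + 4*G/3 (J(G, m) = 5/3 - (-4*G + m)/3 = 5/3 - (m - 4*G)/3 = 5/3 + (-m/3 + 4*G/3) = 5/3 - m/3 + 4*G/3)
j(r) = 1/(4/3 + 7*r/3) (j(r) = 1/(r + (5/3 - ⅓*1 + 4*r/3)) = 1/(r + (5/3 - ⅓ + 4*r/3)) = 1/(r + (4/3 + 4*r/3)) = 1/(4/3 + 7*r/3))
a = -14 (a = -3*3 - 5 = -9 - 5 = -14)
a*50 + j(A) = -14*50 + 3/(4 + 7*(-9)) = -700 + 3/(4 - 63) = -700 + 3/(-59) = -700 + 3*(-1/59) = -700 - 3/59 = -41303/59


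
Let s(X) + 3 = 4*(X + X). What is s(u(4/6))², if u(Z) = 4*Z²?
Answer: 10201/81 ≈ 125.94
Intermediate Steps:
s(X) = -3 + 8*X (s(X) = -3 + 4*(X + X) = -3 + 4*(2*X) = -3 + 8*X)
s(u(4/6))² = (-3 + 8*(4*(4/6)²))² = (-3 + 8*(4*(4*(⅙))²))² = (-3 + 8*(4*(⅔)²))² = (-3 + 8*(4*(4/9)))² = (-3 + 8*(16/9))² = (-3 + 128/9)² = (101/9)² = 10201/81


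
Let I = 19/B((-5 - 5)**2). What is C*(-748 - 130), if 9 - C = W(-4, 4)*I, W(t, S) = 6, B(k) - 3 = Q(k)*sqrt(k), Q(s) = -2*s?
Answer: -15880386/1997 ≈ -7952.1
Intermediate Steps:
B(k) = 3 - 2*k**(3/2) (B(k) = 3 + (-2*k)*sqrt(k) = 3 - 2*k**(3/2))
I = -19/1997 (I = 19/(3 - 2*((-5 - 5)**2)**(3/2)) = 19/(3 - 2*((-10)**2)**(3/2)) = 19/(3 - 2*100**(3/2)) = 19/(3 - 2*1000) = 19/(3 - 2000) = 19/(-1997) = 19*(-1/1997) = -19/1997 ≈ -0.0095143)
C = 18087/1997 (C = 9 - 6*(-19)/1997 = 9 - 1*(-114/1997) = 9 + 114/1997 = 18087/1997 ≈ 9.0571)
C*(-748 - 130) = 18087*(-748 - 130)/1997 = (18087/1997)*(-878) = -15880386/1997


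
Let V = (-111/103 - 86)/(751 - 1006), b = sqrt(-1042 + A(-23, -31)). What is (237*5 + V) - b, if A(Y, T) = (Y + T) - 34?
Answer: 31132994/26265 - I*sqrt(1130) ≈ 1185.3 - 33.615*I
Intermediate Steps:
A(Y, T) = -34 + T + Y (A(Y, T) = (T + Y) - 34 = -34 + T + Y)
b = I*sqrt(1130) (b = sqrt(-1042 + (-34 - 31 - 23)) = sqrt(-1042 - 88) = sqrt(-1130) = I*sqrt(1130) ≈ 33.615*I)
V = 8969/26265 (V = (-111*1/103 - 86)/(-255) = (-111/103 - 86)*(-1/255) = -8969/103*(-1/255) = 8969/26265 ≈ 0.34148)
(237*5 + V) - b = (237*5 + 8969/26265) - I*sqrt(1130) = (1185 + 8969/26265) - I*sqrt(1130) = 31132994/26265 - I*sqrt(1130)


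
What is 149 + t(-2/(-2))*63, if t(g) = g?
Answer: 212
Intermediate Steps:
149 + t(-2/(-2))*63 = 149 - 2/(-2)*63 = 149 - 2*(-1/2)*63 = 149 + 1*63 = 149 + 63 = 212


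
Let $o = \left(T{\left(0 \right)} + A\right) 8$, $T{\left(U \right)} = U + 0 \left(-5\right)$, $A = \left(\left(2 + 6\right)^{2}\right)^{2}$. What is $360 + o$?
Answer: $33128$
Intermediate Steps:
$A = 4096$ ($A = \left(8^{2}\right)^{2} = 64^{2} = 4096$)
$T{\left(U \right)} = U$ ($T{\left(U \right)} = U + 0 = U$)
$o = 32768$ ($o = \left(0 + 4096\right) 8 = 4096 \cdot 8 = 32768$)
$360 + o = 360 + 32768 = 33128$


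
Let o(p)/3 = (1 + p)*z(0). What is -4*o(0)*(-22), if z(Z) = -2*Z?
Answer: 0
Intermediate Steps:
o(p) = 0 (o(p) = 3*((1 + p)*(-2*0)) = 3*((1 + p)*0) = 3*0 = 0)
-4*o(0)*(-22) = -4*0*(-22) = 0*(-22) = 0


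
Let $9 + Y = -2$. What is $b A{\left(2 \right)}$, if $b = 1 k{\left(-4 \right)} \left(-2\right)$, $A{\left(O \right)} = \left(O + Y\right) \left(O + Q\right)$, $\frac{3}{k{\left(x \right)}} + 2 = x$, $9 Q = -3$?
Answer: $-15$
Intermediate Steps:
$Q = - \frac{1}{3}$ ($Q = \frac{1}{9} \left(-3\right) = - \frac{1}{3} \approx -0.33333$)
$Y = -11$ ($Y = -9 - 2 = -11$)
$k{\left(x \right)} = \frac{3}{-2 + x}$
$A{\left(O \right)} = \left(-11 + O\right) \left(- \frac{1}{3} + O\right)$ ($A{\left(O \right)} = \left(O - 11\right) \left(O - \frac{1}{3}\right) = \left(-11 + O\right) \left(- \frac{1}{3} + O\right)$)
$b = 1$ ($b = 1 \frac{3}{-2 - 4} \left(-2\right) = 1 \frac{3}{-6} \left(-2\right) = 1 \cdot 3 \left(- \frac{1}{6}\right) \left(-2\right) = 1 \left(- \frac{1}{2}\right) \left(-2\right) = \left(- \frac{1}{2}\right) \left(-2\right) = 1$)
$b A{\left(2 \right)} = 1 \left(\frac{11}{3} + 2^{2} - \frac{68}{3}\right) = 1 \left(\frac{11}{3} + 4 - \frac{68}{3}\right) = 1 \left(-15\right) = -15$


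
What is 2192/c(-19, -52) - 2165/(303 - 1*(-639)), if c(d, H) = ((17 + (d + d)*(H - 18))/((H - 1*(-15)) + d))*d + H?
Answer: 11818469/45169842 ≈ 0.26165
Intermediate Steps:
c(d, H) = H + d*(17 + 2*d*(-18 + H))/(15 + H + d) (c(d, H) = ((17 + (2*d)*(-18 + H))/((H + 15) + d))*d + H = ((17 + 2*d*(-18 + H))/((15 + H) + d))*d + H = ((17 + 2*d*(-18 + H))/(15 + H + d))*d + H = d*(17 + 2*d*(-18 + H))/(15 + H + d) + H = H + d*(17 + 2*d*(-18 + H))/(15 + H + d))
2192/c(-19, -52) - 2165/(303 - 1*(-639)) = 2192/((((-52)**2 - 36*(-19)**2 + 15*(-52) + 17*(-19) - 52*(-19) + 2*(-52)*(-19)**2)/(15 - 52 - 19))) - 2165/(303 - 1*(-639)) = 2192/(((2704 - 36*361 - 780 - 323 + 988 + 2*(-52)*361)/(-56))) - 2165/(303 + 639) = 2192/((-(2704 - 12996 - 780 - 323 + 988 - 37544)/56)) - 2165/942 = 2192/((-1/56*(-47951))) - 2165*1/942 = 2192/(47951/56) - 2165/942 = 2192*(56/47951) - 2165/942 = 122752/47951 - 2165/942 = 11818469/45169842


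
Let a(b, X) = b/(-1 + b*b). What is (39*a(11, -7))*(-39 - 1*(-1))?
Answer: -2717/20 ≈ -135.85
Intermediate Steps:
a(b, X) = b/(-1 + b²)
(39*a(11, -7))*(-39 - 1*(-1)) = (39*(11/(-1 + 11²)))*(-39 - 1*(-1)) = (39*(11/(-1 + 121)))*(-39 + 1) = (39*(11/120))*(-38) = (143/40)*(-38) = -2717/20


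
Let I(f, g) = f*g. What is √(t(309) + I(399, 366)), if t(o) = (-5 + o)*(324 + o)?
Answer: √338466 ≈ 581.78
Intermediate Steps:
√(t(309) + I(399, 366)) = √((-1620 + 309² + 319*309) + 399*366) = √((-1620 + 95481 + 98571) + 146034) = √(192432 + 146034) = √338466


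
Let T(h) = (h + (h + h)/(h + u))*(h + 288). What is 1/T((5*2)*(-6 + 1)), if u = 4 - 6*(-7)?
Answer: -1/5950 ≈ -0.00016807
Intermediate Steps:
u = 46 (u = 4 + 42 = 46)
T(h) = (288 + h)*(h + 2*h/(46 + h)) (T(h) = (h + (h + h)/(h + 46))*(h + 288) = (h + (2*h)/(46 + h))*(288 + h) = (h + 2*h/(46 + h))*(288 + h) = (288 + h)*(h + 2*h/(46 + h)))
1/T((5*2)*(-6 + 1)) = 1/(((5*2)*(-6 + 1))*(13824 + ((5*2)*(-6 + 1))² + 336*((5*2)*(-6 + 1)))/(46 + (5*2)*(-6 + 1))) = 1/((10*(-5))*(13824 + (10*(-5))² + 336*(10*(-5)))/(46 + 10*(-5))) = 1/(-50*(13824 + (-50)² + 336*(-50))/(46 - 50)) = 1/(-50*(13824 + 2500 - 16800)/(-4)) = 1/(-50*(-¼)*(-476)) = 1/(-5950) = -1/5950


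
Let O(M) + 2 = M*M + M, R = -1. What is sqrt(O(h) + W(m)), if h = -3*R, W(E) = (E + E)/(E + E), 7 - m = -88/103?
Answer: sqrt(11) ≈ 3.3166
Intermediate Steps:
m = 809/103 (m = 7 - (-88)/103 = 7 - 1*(-88/103) = 7 + 88/103 = 809/103 ≈ 7.8544)
W(E) = 1 (W(E) = (2*E)/((2*E)) = (2*E)*(1/(2*E)) = 1)
h = 3 (h = -3*(-1) = 3)
O(M) = -2 + M + M**2 (O(M) = -2 + (M*M + M) = -2 + (M**2 + M) = -2 + (M + M**2) = -2 + M + M**2)
sqrt(O(h) + W(m)) = sqrt((-2 + 3 + 3**2) + 1) = sqrt((-2 + 3 + 9) + 1) = sqrt(10 + 1) = sqrt(11)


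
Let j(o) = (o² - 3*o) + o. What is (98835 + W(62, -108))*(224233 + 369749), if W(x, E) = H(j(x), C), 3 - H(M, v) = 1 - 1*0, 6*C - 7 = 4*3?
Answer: 58707398934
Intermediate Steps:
j(o) = o² - 2*o
C = 19/6 (C = 7/6 + (4*3)/6 = 7/6 + (⅙)*12 = 7/6 + 2 = 19/6 ≈ 3.1667)
H(M, v) = 2 (H(M, v) = 3 - (1 - 1*0) = 3 - (1 + 0) = 3 - 1*1 = 3 - 1 = 2)
W(x, E) = 2
(98835 + W(62, -108))*(224233 + 369749) = (98835 + 2)*(224233 + 369749) = 98837*593982 = 58707398934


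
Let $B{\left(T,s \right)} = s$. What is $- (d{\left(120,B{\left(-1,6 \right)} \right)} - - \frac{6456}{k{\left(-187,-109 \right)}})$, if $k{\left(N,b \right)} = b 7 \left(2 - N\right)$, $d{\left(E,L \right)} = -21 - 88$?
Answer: $\frac{5241673}{48069} \approx 109.04$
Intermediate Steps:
$d{\left(E,L \right)} = -109$
$k{\left(N,b \right)} = 7 b \left(2 - N\right)$
$- (d{\left(120,B{\left(-1,6 \right)} \right)} - - \frac{6456}{k{\left(-187,-109 \right)}}) = - (-109 - - \frac{6456}{7 \left(-109\right) \left(2 - -187\right)}) = - (-109 - - \frac{6456}{7 \left(-109\right) \left(2 + 187\right)}) = - (-109 - - \frac{6456}{7 \left(-109\right) 189}) = - (-109 - - \frac{6456}{-144207}) = - (-109 - \left(-6456\right) \left(- \frac{1}{144207}\right)) = - (-109 - \frac{2152}{48069}) = \left(-1\right) \left(- \frac{5241673}{48069}\right) = \frac{5241673}{48069}$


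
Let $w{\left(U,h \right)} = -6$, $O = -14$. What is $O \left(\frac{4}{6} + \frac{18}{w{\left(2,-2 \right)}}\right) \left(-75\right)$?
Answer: $-2450$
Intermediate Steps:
$O \left(\frac{4}{6} + \frac{18}{w{\left(2,-2 \right)}}\right) \left(-75\right) = - 14 \left(\frac{4}{6} + \frac{18}{-6}\right) \left(-75\right) = - 14 \left(4 \cdot \frac{1}{6} + 18 \left(- \frac{1}{6}\right)\right) \left(-75\right) = - 14 \left(\frac{2}{3} - 3\right) \left(-75\right) = \left(-14\right) \left(- \frac{7}{3}\right) \left(-75\right) = \frac{98}{3} \left(-75\right) = -2450$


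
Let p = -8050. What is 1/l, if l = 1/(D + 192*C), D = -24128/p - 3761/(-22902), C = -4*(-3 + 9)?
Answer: -424476546647/92180550 ≈ -4604.8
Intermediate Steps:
C = -24 (C = -4*6 = -24)
D = 291427753/92180550 (D = -24128/(-8050) - 3761/(-22902) = -24128*(-1/8050) - 3761*(-1/22902) = 12064/4025 + 3761/22902 = 291427753/92180550 ≈ 3.1615)
l = -92180550/424476546647 (l = 1/(291427753/92180550 + 192*(-24)) = 1/(291427753/92180550 - 4608) = 1/(-424476546647/92180550) = -92180550/424476546647 ≈ -0.00021716)
1/l = 1/(-92180550/424476546647) = -424476546647/92180550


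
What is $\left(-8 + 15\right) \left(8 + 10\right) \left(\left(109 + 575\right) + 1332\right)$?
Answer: $254016$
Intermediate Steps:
$\left(-8 + 15\right) \left(8 + 10\right) \left(\left(109 + 575\right) + 1332\right) = 7 \cdot 18 \left(684 + 1332\right) = 126 \cdot 2016 = 254016$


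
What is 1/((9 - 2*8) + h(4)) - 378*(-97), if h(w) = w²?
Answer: 329995/9 ≈ 36666.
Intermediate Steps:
1/((9 - 2*8) + h(4)) - 378*(-97) = 1/((9 - 2*8) + 4²) - 378*(-97) = 1/((9 - 16) + 16) + 36666 = 1/(-7 + 16) + 36666 = 1/9 + 36666 = ⅑ + 36666 = 329995/9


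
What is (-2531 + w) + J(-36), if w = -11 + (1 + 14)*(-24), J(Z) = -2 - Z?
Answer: -2868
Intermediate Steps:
w = -371 (w = -11 + 15*(-24) = -11 - 360 = -371)
(-2531 + w) + J(-36) = (-2531 - 371) + (-2 - 1*(-36)) = -2902 + (-2 + 36) = -2902 + 34 = -2868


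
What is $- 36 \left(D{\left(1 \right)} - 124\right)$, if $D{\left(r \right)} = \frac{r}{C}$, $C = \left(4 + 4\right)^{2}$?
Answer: $\frac{71415}{16} \approx 4463.4$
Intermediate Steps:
$C = 64$ ($C = 8^{2} = 64$)
$D{\left(r \right)} = \frac{r}{64}$
$- 36 \left(D{\left(1 \right)} - 124\right) = - 36 \left(\frac{1}{64} \cdot 1 - 124\right) = - 36 \left(\frac{1}{64} - 124\right) = \left(-36\right) \left(- \frac{7935}{64}\right) = \frac{71415}{16}$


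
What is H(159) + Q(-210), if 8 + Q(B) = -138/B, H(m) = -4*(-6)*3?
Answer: 2263/35 ≈ 64.657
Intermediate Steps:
H(m) = 72 (H(m) = 24*3 = 72)
Q(B) = -8 - 138/B
H(159) + Q(-210) = 72 + (-8 - 138/(-210)) = 72 + (-8 - 138*(-1/210)) = 72 + (-8 + 23/35) = 72 - 257/35 = 2263/35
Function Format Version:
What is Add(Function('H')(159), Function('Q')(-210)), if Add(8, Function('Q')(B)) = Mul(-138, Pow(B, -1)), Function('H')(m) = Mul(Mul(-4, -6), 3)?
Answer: Rational(2263, 35) ≈ 64.657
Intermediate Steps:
Function('H')(m) = 72 (Function('H')(m) = Mul(24, 3) = 72)
Function('Q')(B) = Add(-8, Mul(-138, Pow(B, -1)))
Add(Function('H')(159), Function('Q')(-210)) = Add(72, Add(-8, Mul(-138, Pow(-210, -1)))) = Add(72, Add(-8, Mul(-138, Rational(-1, 210)))) = Add(72, Add(-8, Rational(23, 35))) = Add(72, Rational(-257, 35)) = Rational(2263, 35)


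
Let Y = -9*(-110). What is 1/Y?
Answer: 1/990 ≈ 0.0010101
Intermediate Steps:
Y = 990
1/Y = 1/990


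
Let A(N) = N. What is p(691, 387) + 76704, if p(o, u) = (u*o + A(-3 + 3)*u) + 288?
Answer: 344409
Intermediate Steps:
p(o, u) = 288 + o*u (p(o, u) = (u*o + (-3 + 3)*u) + 288 = (o*u + 0*u) + 288 = (o*u + 0) + 288 = o*u + 288 = 288 + o*u)
p(691, 387) + 76704 = (288 + 691*387) + 76704 = (288 + 267417) + 76704 = 267705 + 76704 = 344409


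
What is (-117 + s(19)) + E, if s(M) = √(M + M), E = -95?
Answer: -212 + √38 ≈ -205.84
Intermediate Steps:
s(M) = √2*√M (s(M) = √(2*M) = √2*√M)
(-117 + s(19)) + E = (-117 + √2*√19) - 95 = (-117 + √38) - 95 = -212 + √38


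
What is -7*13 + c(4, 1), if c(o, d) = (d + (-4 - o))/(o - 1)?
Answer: -280/3 ≈ -93.333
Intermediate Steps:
c(o, d) = (-4 + d - o)/(-1 + o)
-7*13 + c(4, 1) = -7*13 + (-4 + 1 - 1*4)/(-1 + 4) = -91 + (-4 + 1 - 4)/3 = -91 + (⅓)*(-7) = -91 - 7/3 = -280/3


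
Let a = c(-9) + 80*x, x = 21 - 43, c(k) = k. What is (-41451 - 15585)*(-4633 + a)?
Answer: 365144472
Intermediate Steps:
x = -22
a = -1769 (a = -9 + 80*(-22) = -9 - 1760 = -1769)
(-41451 - 15585)*(-4633 + a) = (-41451 - 15585)*(-4633 - 1769) = -57036*(-6402) = 365144472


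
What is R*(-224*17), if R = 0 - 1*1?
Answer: 3808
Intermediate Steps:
R = -1 (R = 0 - 1 = -1)
R*(-224*17) = -(-224)*17 = -1*(-3808) = 3808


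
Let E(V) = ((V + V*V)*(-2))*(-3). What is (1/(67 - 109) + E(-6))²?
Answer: 57138481/1764 ≈ 32391.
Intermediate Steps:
E(V) = 6*V + 6*V² (E(V) = ((V + V²)*(-2))*(-3) = (-2*V - 2*V²)*(-3) = 6*V + 6*V²)
(1/(67 - 109) + E(-6))² = (1/(67 - 109) + 6*(-6)*(1 - 6))² = (1/(-42) + 6*(-6)*(-5))² = (-1/42 + 180)² = (7559/42)² = 57138481/1764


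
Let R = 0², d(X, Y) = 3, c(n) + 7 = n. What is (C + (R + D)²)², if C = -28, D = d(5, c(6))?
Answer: 361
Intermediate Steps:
c(n) = -7 + n
D = 3
R = 0
(C + (R + D)²)² = (-28 + (0 + 3)²)² = (-28 + 3²)² = (-28 + 9)² = (-19)² = 361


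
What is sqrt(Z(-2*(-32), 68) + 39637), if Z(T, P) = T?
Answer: 37*sqrt(29) ≈ 199.25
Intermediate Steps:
sqrt(Z(-2*(-32), 68) + 39637) = sqrt(-2*(-32) + 39637) = sqrt(64 + 39637) = sqrt(39701) = 37*sqrt(29)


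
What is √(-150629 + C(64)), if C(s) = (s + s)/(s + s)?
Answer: 2*I*√37657 ≈ 388.11*I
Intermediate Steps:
C(s) = 1 (C(s) = (2*s)/((2*s)) = (2*s)*(1/(2*s)) = 1)
√(-150629 + C(64)) = √(-150629 + 1) = √(-150628) = 2*I*√37657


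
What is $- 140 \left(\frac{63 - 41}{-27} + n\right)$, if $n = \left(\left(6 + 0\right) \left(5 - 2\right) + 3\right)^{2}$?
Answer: $- \frac{1663900}{27} \approx -61626.0$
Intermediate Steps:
$n = 441$ ($n = \left(6 \cdot 3 + 3\right)^{2} = \left(18 + 3\right)^{2} = 21^{2} = 441$)
$- 140 \left(\frac{63 - 41}{-27} + n\right) = - 140 \left(\frac{63 - 41}{-27} + 441\right) = - 140 \left(22 \left(- \frac{1}{27}\right) + 441\right) = - 140 \left(- \frac{22}{27} + 441\right) = \left(-140\right) \frac{11885}{27} = - \frac{1663900}{27}$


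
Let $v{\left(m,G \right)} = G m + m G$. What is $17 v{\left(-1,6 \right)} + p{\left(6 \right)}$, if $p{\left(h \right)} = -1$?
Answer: $-205$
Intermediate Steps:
$v{\left(m,G \right)} = 2 G m$ ($v{\left(m,G \right)} = G m + G m = 2 G m$)
$17 v{\left(-1,6 \right)} + p{\left(6 \right)} = 17 \cdot 2 \cdot 6 \left(-1\right) - 1 = 17 \left(-12\right) - 1 = -204 - 1 = -205$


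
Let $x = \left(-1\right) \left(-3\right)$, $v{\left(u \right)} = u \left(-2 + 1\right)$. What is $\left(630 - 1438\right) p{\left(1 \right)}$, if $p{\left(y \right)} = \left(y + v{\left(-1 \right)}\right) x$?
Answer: $-4848$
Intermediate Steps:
$v{\left(u \right)} = - u$ ($v{\left(u \right)} = u \left(-1\right) = - u$)
$x = 3$
$p{\left(y \right)} = 3 + 3 y$ ($p{\left(y \right)} = \left(y - -1\right) 3 = \left(y + 1\right) 3 = \left(1 + y\right) 3 = 3 + 3 y$)
$\left(630 - 1438\right) p{\left(1 \right)} = \left(630 - 1438\right) \left(3 + 3 \cdot 1\right) = \left(630 - 1438\right) \left(3 + 3\right) = \left(-808\right) 6 = -4848$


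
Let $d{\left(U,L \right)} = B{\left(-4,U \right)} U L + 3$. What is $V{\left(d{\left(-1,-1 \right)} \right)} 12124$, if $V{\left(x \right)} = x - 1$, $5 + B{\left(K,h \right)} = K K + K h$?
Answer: $206108$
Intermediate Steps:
$B{\left(K,h \right)} = -5 + K^{2} + K h$ ($B{\left(K,h \right)} = -5 + \left(K K + K h\right) = -5 + \left(K^{2} + K h\right) = -5 + K^{2} + K h$)
$d{\left(U,L \right)} = 3 + L U \left(11 - 4 U\right)$ ($d{\left(U,L \right)} = \left(-5 + \left(-4\right)^{2} - 4 U\right) U L + 3 = \left(-5 + 16 - 4 U\right) U L + 3 = \left(11 - 4 U\right) U L + 3 = U \left(11 - 4 U\right) L + 3 = L U \left(11 - 4 U\right) + 3 = 3 + L U \left(11 - 4 U\right)$)
$V{\left(x \right)} = -1 + x$
$V{\left(d{\left(-1,-1 \right)} \right)} 12124 = \left(-1 - \left(-3 - - (-11 + 4 \left(-1\right))\right)\right) 12124 = \left(-1 - \left(-3 - - (-11 - 4)\right)\right) 12124 = \left(-1 - \left(-3 - \left(-1\right) \left(-15\right)\right)\right) 12124 = \left(-1 + \left(3 + 15\right)\right) 12124 = \left(-1 + 18\right) 12124 = 17 \cdot 12124 = 206108$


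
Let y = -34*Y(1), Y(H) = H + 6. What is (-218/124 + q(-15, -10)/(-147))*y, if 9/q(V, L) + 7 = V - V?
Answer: 632417/1519 ≈ 416.34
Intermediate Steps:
q(V, L) = -9/7 (q(V, L) = 9/(-7 + (V - V)) = 9/(-7 + 0) = 9/(-7) = 9*(-1/7) = -9/7)
Y(H) = 6 + H
y = -238 (y = -34*(6 + 1) = -34*7 = -238)
(-218/124 + q(-15, -10)/(-147))*y = (-218/124 - 9/7/(-147))*(-238) = (-218*1/124 - 9/7*(-1/147))*(-238) = (-109/62 + 3/343)*(-238) = -37201/21266*(-238) = 632417/1519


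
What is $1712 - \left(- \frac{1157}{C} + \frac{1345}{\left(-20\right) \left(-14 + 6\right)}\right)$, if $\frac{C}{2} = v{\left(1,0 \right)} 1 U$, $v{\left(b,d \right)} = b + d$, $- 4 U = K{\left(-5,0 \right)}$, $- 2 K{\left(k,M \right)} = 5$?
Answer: $\frac{420671}{160} \approx 2629.2$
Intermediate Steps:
$K{\left(k,M \right)} = - \frac{5}{2}$ ($K{\left(k,M \right)} = \left(- \frac{1}{2}\right) 5 = - \frac{5}{2}$)
$U = \frac{5}{8}$ ($U = \left(- \frac{1}{4}\right) \left(- \frac{5}{2}\right) = \frac{5}{8} \approx 0.625$)
$C = \frac{5}{4}$ ($C = 2 \left(1 + 0\right) 1 \cdot \frac{5}{8} = 2 \cdot 1 \cdot 1 \cdot \frac{5}{8} = 2 \cdot 1 \cdot \frac{5}{8} = 2 \cdot \frac{5}{8} = \frac{5}{4} \approx 1.25$)
$1712 - \left(- \frac{1157}{C} + \frac{1345}{\left(-20\right) \left(-14 + 6\right)}\right) = 1712 - \left(- \frac{1157}{\frac{5}{4}} + \frac{1345}{\left(-20\right) \left(-14 + 6\right)}\right) = 1712 - \left(\left(-1157\right) \frac{4}{5} + \frac{1345}{\left(-20\right) \left(-8\right)}\right) = 1712 - \left(- \frac{4628}{5} + \frac{1345}{160}\right) = 1712 - \left(- \frac{4628}{5} + 1345 \cdot \frac{1}{160}\right) = 1712 - \left(- \frac{4628}{5} + \frac{269}{32}\right) = 1712 - - \frac{146751}{160} = 1712 + \frac{146751}{160} = \frac{420671}{160}$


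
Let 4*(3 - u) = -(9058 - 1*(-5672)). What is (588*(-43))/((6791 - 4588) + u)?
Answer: -50568/11777 ≈ -4.2938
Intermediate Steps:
u = 7371/2 (u = 3 - (-1)*(9058 - 1*(-5672))/4 = 3 - (-1)*(9058 + 5672)/4 = 3 - (-1)*14730/4 = 3 - ¼*(-14730) = 3 + 7365/2 = 7371/2 ≈ 3685.5)
(588*(-43))/((6791 - 4588) + u) = (588*(-43))/((6791 - 4588) + 7371/2) = -25284/(2203 + 7371/2) = -25284/11777/2 = -25284*2/11777 = -50568/11777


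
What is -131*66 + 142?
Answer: -8504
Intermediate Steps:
-131*66 + 142 = -8646 + 142 = -8504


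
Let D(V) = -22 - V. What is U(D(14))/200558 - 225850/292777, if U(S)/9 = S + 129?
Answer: -45050969951/58718769566 ≈ -0.76723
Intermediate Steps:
U(S) = 1161 + 9*S (U(S) = 9*(S + 129) = 9*(129 + S) = 1161 + 9*S)
U(D(14))/200558 - 225850/292777 = (1161 + 9*(-22 - 1*14))/200558 - 225850/292777 = (1161 + 9*(-22 - 14))*(1/200558) - 225850*1/292777 = (1161 + 9*(-36))*(1/200558) - 225850/292777 = (1161 - 324)*(1/200558) - 225850/292777 = 837*(1/200558) - 225850/292777 = 837/200558 - 225850/292777 = -45050969951/58718769566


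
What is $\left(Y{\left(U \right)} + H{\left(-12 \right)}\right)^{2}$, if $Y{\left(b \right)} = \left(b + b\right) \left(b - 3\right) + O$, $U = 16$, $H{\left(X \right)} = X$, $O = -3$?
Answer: $160801$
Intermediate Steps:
$Y{\left(b \right)} = -3 + 2 b \left(-3 + b\right)$ ($Y{\left(b \right)} = \left(b + b\right) \left(b - 3\right) - 3 = 2 b \left(-3 + b\right) - 3 = -3 + 2 b \left(-3 + b\right)$)
$\left(Y{\left(U \right)} + H{\left(-12 \right)}\right)^{2} = \left(\left(-3 - 96 + 2 \cdot 16^{2}\right) - 12\right)^{2} = \left(\left(-3 - 96 + 2 \cdot 256\right) - 12\right)^{2} = \left(\left(-3 - 96 + 512\right) - 12\right)^{2} = \left(413 - 12\right)^{2} = 401^{2} = 160801$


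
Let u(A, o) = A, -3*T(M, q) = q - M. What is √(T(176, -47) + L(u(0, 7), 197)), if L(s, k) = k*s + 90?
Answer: √1479/3 ≈ 12.819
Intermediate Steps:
T(M, q) = -q/3 + M/3 (T(M, q) = -(q - M)/3 = -q/3 + M/3)
L(s, k) = 90 + k*s
√(T(176, -47) + L(u(0, 7), 197)) = √((-⅓*(-47) + (⅓)*176) + (90 + 197*0)) = √((47/3 + 176/3) + (90 + 0)) = √(223/3 + 90) = √(493/3) = √1479/3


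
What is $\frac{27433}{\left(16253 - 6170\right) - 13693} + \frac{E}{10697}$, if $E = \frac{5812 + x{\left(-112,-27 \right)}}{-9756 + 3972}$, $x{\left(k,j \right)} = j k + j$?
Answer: $- \frac{44667137723}{5877787560} \approx -7.5993$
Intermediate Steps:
$x{\left(k,j \right)} = j + j k$
$E = - \frac{8809}{5784}$ ($E = \frac{5812 - 27 \left(1 - 112\right)}{-9756 + 3972} = \frac{5812 - -2997}{-5784} = \left(5812 + 2997\right) \left(- \frac{1}{5784}\right) = 8809 \left(- \frac{1}{5784}\right) = - \frac{8809}{5784} \approx -1.523$)
$\frac{27433}{\left(16253 - 6170\right) - 13693} + \frac{E}{10697} = \frac{27433}{\left(16253 - 6170\right) - 13693} - \frac{8809}{5784 \cdot 10697} = \frac{27433}{10083 - 13693} - \frac{8809}{61871448} = \frac{27433}{-3610} - \frac{8809}{61871448} = 27433 \left(- \frac{1}{3610}\right) - \frac{8809}{61871448} = - \frac{27433}{3610} - \frac{8809}{61871448} = - \frac{44667137723}{5877787560}$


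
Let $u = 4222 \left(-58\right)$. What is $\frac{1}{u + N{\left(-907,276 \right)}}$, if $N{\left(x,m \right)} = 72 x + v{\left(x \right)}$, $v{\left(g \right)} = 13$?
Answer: $- \frac{1}{310167} \approx -3.2241 \cdot 10^{-6}$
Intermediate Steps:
$u = -244876$
$N{\left(x,m \right)} = 13 + 72 x$ ($N{\left(x,m \right)} = 72 x + 13 = 13 + 72 x$)
$\frac{1}{u + N{\left(-907,276 \right)}} = \frac{1}{-244876 + \left(13 + 72 \left(-907\right)\right)} = \frac{1}{-244876 + \left(13 - 65304\right)} = \frac{1}{-244876 - 65291} = \frac{1}{-310167} = - \frac{1}{310167}$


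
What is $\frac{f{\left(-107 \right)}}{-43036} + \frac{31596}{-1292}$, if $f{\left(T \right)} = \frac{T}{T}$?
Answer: $- \frac{339941687}{13900628} \approx -24.455$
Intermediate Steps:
$f{\left(T \right)} = 1$
$\frac{f{\left(-107 \right)}}{-43036} + \frac{31596}{-1292} = 1 \frac{1}{-43036} + \frac{31596}{-1292} = 1 \left(- \frac{1}{43036}\right) + 31596 \left(- \frac{1}{1292}\right) = - \frac{1}{43036} - \frac{7899}{323} = - \frac{339941687}{13900628}$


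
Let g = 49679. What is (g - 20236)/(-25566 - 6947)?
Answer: -29443/32513 ≈ -0.90558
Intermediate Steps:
(g - 20236)/(-25566 - 6947) = (49679 - 20236)/(-25566 - 6947) = 29443/(-32513) = 29443*(-1/32513) = -29443/32513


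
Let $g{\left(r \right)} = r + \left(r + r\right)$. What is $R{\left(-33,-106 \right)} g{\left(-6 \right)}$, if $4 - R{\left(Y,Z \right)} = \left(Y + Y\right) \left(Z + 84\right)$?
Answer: $26064$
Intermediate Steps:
$R{\left(Y,Z \right)} = 4 - 2 Y \left(84 + Z\right)$ ($R{\left(Y,Z \right)} = 4 - \left(Y + Y\right) \left(Z + 84\right) = 4 - 2 Y \left(84 + Z\right)$)
$g{\left(r \right)} = 3 r$ ($g{\left(r \right)} = r + 2 r = 3 r$)
$R{\left(-33,-106 \right)} g{\left(-6 \right)} = \left(4 - -5544 - \left(-66\right) \left(-106\right)\right) 3 \left(-6\right) = \left(4 + 5544 - 6996\right) \left(-18\right) = \left(-1448\right) \left(-18\right) = 26064$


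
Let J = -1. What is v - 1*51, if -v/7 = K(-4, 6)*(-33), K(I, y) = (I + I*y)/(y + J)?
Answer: -6723/5 ≈ -1344.6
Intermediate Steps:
K(I, y) = (I + I*y)/(-1 + y) (K(I, y) = (I + I*y)/(y - 1) = (I + I*y)/(-1 + y))
v = -6468/5 (v = -7*(-4*(1 + 6)/(-1 + 6))*(-33) = -7*(-4*7/5)*(-33) = -7*(-4*1/5*7)*(-33) = -(-196)*(-33)/5 = -7*924/5 = -6468/5 ≈ -1293.6)
v - 1*51 = -6468/5 - 1*51 = -6468/5 - 51 = -6723/5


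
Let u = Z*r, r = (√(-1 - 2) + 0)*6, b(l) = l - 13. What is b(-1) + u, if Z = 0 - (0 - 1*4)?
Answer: -14 + 24*I*√3 ≈ -14.0 + 41.569*I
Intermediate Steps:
b(l) = -13 + l
r = 6*I*√3 (r = (√(-3) + 0)*6 = (I*√3 + 0)*6 = (I*√3)*6 = 6*I*√3 ≈ 10.392*I)
Z = 4 (Z = 0 - (0 - 4) = 0 - 1*(-4) = 0 + 4 = 4)
u = 24*I*√3 (u = 4*(6*I*√3) = 24*I*√3 ≈ 41.569*I)
b(-1) + u = (-13 - 1) + 24*I*√3 = -14 + 24*I*√3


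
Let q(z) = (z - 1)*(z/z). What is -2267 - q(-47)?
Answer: -2219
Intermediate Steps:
q(z) = -1 + z (q(z) = (-1 + z)*1 = -1 + z)
-2267 - q(-47) = -2267 - (-1 - 47) = -2267 - 1*(-48) = -2267 + 48 = -2219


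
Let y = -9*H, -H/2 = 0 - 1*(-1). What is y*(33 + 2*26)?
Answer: 1530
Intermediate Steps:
H = -2 (H = -2*(0 - 1*(-1)) = -2*(0 + 1) = -2*1 = -2)
y = 18 (y = -9*(-2) = 18)
y*(33 + 2*26) = 18*(33 + 2*26) = 18*(33 + 52) = 18*85 = 1530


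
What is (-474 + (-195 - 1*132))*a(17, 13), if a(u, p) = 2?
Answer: -1602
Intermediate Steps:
(-474 + (-195 - 1*132))*a(17, 13) = (-474 + (-195 - 1*132))*2 = (-474 + (-195 - 132))*2 = (-474 - 327)*2 = -801*2 = -1602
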